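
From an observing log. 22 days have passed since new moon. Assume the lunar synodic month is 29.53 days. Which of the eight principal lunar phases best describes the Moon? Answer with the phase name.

last quarter

At 22/29.53 of the cycle, θ ≈ 268° — the last quarter range.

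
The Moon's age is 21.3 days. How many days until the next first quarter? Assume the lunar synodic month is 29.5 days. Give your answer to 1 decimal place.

15.6 days

First quarter occurs at elongation 90°, i.e. at age 29.5 × 90/360 = 7.375 d.
This lunation's first quarter (7.375 d) has passed, so add one period: 36.875 − 21.3 = 15.575 days.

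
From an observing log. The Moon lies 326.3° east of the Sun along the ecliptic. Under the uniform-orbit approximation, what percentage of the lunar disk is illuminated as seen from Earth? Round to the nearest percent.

8%

f = (1 − cos 326.3°)/2 = (1 − 0.832)/2 ≈ 0.084, i.e. 8%.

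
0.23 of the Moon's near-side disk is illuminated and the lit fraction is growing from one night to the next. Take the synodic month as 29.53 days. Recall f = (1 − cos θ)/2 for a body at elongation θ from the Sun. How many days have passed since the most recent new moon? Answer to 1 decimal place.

From f = (1 − cos θ)/2: cos θ = 1 − 2×0.23 = 0.540; arccos → 57.3°.
Before full moon the principal value applies: θ = 57.3°.
That fraction of the synodic month is 57.3/360 × 29.53 d ≈ 4.70 d.

4.7 days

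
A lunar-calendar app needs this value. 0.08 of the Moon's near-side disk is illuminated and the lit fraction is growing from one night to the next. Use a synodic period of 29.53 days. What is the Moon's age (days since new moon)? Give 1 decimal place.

Invert f = (1 − cos θ)/2 to get cos θ = 1 − 2(0.08) = 0.840, hence θ₀ = arccos 0.840 = 32.9°.
Before full moon the principal value applies: θ = 32.9°.
That fraction of the synodic month is 32.9/360 × 29.53 d ≈ 2.70 d.

2.7 days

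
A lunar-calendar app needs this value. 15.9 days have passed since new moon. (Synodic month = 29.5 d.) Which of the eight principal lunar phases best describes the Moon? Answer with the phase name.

At 15.9/29.5 of the cycle, θ ≈ 194° — the full moon range.

full moon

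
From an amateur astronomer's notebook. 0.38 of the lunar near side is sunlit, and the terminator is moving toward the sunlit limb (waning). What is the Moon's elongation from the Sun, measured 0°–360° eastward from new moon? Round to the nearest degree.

284°

cos θ = 1 − 2f = 0.240, giving a principal value of 76.1°.
A waning Moon lies in 180°–360°, so θ = 360° − 76.1° = 283.9°.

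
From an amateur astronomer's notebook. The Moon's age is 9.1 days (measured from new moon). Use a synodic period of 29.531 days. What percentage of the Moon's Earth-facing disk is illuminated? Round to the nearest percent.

68%

The Moon has covered 9.1/29.531 of its cycle, so θ ≈ 360° × 9.1/29.531 = 110.9°.
With cos θ = (-0.357), the lit fraction is (1 − (-0.357))/2 ≈ 0.679, so 68%.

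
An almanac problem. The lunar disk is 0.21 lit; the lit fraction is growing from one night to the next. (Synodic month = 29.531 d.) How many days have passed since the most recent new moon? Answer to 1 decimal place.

4.5 days

Invert f = (1 − cos θ)/2 to get cos θ = 1 − 2(0.21) = 0.580, hence θ₀ = arccos 0.580 = 54.5°.
Waxing ⇒ before full, so θ = 54.5°.
Age = 29.531 × 54.5°/360° ≈ 4.47 days.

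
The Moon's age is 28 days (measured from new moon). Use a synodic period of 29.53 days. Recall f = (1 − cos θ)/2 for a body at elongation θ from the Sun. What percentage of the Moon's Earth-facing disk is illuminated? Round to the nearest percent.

The Moon has covered 28/29.53 of its cycle, so θ ≈ 360° × 28/29.53 = 341.3°.
cos 341.3° = 0.947, so f = (1 − 0.947)/2 = 0.026, so 3%.

3%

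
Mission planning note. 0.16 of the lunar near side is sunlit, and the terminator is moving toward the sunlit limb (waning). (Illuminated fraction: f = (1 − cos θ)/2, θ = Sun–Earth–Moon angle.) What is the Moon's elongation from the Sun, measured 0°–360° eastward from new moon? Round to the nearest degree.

313°

cos θ = 1 − 2f = 0.680, giving a principal value of 47.2°.
Waning ⇒ past full, so θ = 360° − 47.2° = 312.8°.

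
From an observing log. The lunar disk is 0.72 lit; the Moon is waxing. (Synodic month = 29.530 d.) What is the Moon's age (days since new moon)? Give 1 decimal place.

9.5 days

From f = (1 − cos θ)/2: cos θ = 1 − 2×0.72 = -0.440; arccos → 116.1°.
Waxing ⇒ before full, so θ = 116.1°.
At 360°/29.530 d per day, 116.1° corresponds to 9.52 days.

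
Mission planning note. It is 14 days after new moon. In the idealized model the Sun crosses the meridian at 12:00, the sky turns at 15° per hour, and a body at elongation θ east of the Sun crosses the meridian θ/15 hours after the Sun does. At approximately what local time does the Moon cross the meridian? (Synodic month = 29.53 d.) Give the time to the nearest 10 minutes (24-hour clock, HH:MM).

23:20

The Moon has covered 14/29.53 of its cycle, so θ ≈ 360° × 14/29.53 = 170.7°.
At 15° of sky rotation per hour, 170.7° corresponds to a 11.38 h lag.
12:00 + 11.378 h ≈ 23:23 → 23:20 to the nearest ten minutes.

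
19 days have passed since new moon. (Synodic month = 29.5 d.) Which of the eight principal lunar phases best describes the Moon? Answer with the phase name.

waning gibbous

θ ≈ 360° × 19/29.5 = 232°, which falls in the waning gibbous sector.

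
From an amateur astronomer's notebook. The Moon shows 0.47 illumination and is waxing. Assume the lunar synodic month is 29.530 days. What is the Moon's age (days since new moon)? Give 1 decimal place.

7.1 days

cos θ = 1 − 2f = 0.060, giving a principal value of 86.6°.
Before full moon the principal value applies: θ = 86.6°.
Age = 29.530 × 86.6°/360° ≈ 7.10 days.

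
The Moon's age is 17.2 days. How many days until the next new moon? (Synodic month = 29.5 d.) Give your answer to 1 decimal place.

12.3 days

One full lunation from the last new moon is 29.5 d; remaining = 29.5 − 17.2 = 12.300 d.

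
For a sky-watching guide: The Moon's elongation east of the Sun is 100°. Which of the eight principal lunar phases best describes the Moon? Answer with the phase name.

The first quarter sector spans roughly 68°–112°; 100° falls inside it.

first quarter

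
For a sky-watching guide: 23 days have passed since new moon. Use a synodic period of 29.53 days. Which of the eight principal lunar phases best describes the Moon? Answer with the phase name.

At 23/29.53 of the cycle, θ ≈ 280° — the last quarter range.

last quarter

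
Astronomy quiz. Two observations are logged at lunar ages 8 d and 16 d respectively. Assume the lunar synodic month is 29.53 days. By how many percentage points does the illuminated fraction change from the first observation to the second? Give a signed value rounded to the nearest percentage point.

+42 percentage points

θ₁ = 360° × 8/29.53 = 97.5°, f₁ = (1 − cos θ₁)/2 = 0.566.
θ₂ = 360° × 16/29.53 = 195.1°, f₂ = (1 − cos θ₂)/2 = 0.983.
Change = f₂ − f₁ = +0.417 → +42 percentage points.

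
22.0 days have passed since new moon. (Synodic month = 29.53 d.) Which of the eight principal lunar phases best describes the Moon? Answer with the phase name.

last quarter

θ ≈ 360° × 22.0/29.53 = 268°, which falls in the last quarter sector.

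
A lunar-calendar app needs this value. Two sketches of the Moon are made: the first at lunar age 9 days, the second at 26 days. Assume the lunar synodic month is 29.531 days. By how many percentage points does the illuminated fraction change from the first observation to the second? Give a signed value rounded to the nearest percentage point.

θ₁ = 360° × 9/29.531 = 109.7°, f₁ = (1 − cos θ₁)/2 = 0.669.
θ₂ = 360° × 26/29.531 = 317.0°, f₂ = (1 − cos θ₂)/2 = 0.135.
Change = f₂ − f₁ = -0.534 → -53 percentage points.

-53 pp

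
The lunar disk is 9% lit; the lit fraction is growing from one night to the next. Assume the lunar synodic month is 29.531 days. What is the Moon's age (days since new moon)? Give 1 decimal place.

2.9 days

Invert f = (1 − cos θ)/2 to get cos θ = 1 − 2(0.09) = 0.820, hence θ₀ = arccos 0.820 = 34.9°.
Waxing ⇒ before full, so θ = 34.9°.
Age = 29.531 × 34.9°/360° ≈ 2.86 days.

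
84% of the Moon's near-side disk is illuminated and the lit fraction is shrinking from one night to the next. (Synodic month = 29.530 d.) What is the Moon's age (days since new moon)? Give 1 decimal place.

From f = (1 − cos θ)/2: cos θ = 1 − 2×0.84 = -0.680; arccos → 132.8°.
Since the Moon is past full (waning), take the reflex angle: θ = 360° − 132.8° = 227.2°.
That fraction of the synodic month is 227.2/360 × 29.530 d ≈ 18.63 d.

18.6 days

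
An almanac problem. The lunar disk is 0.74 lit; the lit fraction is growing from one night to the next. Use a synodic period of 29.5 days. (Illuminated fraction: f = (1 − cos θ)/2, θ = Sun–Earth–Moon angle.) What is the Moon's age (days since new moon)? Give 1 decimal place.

9.7 days

cos θ = 1 − 2f = -0.480, giving a principal value of 118.7°.
Waxing ⇒ before full, so θ = 118.7°.
At 360°/29.5 d per day, 118.7° corresponds to 9.73 days.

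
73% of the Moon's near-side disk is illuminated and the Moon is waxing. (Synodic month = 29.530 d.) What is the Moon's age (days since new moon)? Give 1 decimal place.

cos θ = 1 − 2f = -0.460, giving a principal value of 117.4°.
The Moon is waxing (0°–180°), so θ = 117.4° directly.
Age = 29.530 × 117.4°/360° ≈ 9.63 days.

9.6 days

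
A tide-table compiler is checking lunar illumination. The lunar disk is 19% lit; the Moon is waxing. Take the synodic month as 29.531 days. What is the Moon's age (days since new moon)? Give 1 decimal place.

cos θ = 1 − 2f = 0.620, giving a principal value of 51.7°.
Before full moon the principal value applies: θ = 51.7°.
Age = 29.531 × 51.7°/360° ≈ 4.24 days.

4.2 days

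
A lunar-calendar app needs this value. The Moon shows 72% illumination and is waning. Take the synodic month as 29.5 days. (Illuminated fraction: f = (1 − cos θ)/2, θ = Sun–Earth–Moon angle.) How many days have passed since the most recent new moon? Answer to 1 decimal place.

Invert f = (1 − cos θ)/2 to get cos θ = 1 − 2(0.72) = -0.440, hence θ₀ = arccos -0.440 = 116.1°.
Since the Moon is past full (waning), take the reflex angle: θ = 360° − 116.1° = 243.9°.
Age = 29.5 × 243.9°/360° ≈ 19.99 days.

20.0 days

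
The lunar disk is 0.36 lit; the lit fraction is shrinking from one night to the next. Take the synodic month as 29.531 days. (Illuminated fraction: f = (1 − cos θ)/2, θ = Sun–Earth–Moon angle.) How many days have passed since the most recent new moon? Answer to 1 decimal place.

From f = (1 − cos θ)/2: cos θ = 1 − 2×0.36 = 0.280; arccos → 73.7°.
Since the Moon is past full (waning), take the reflex angle: θ = 360° − 73.7° = 286.3°.
At 360°/29.531 d per day, 286.3° corresponds to 23.48 days.

23.5 days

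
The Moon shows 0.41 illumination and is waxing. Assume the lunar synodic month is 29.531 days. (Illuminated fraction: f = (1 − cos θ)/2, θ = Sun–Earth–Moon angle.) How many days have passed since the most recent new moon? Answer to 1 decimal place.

cos θ = 1 − 2f = 0.180, giving a principal value of 79.6°.
Waxing ⇒ before full, so θ = 79.6°.
At 360°/29.531 d per day, 79.6° corresponds to 6.53 days.

6.5 days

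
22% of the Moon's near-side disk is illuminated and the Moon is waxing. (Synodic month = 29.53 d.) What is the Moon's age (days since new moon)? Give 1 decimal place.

4.6 days

From f = (1 − cos θ)/2: cos θ = 1 − 2×0.22 = 0.560; arccos → 55.9°.
Waxing ⇒ before full, so θ = 55.9°.
Age = 29.53 × 55.9°/360° ≈ 4.59 days.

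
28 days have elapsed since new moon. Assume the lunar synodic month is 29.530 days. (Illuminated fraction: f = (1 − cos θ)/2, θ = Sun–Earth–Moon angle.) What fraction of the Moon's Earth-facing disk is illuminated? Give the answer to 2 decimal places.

Elongation θ = 360° × 28/29.530 ≈ 341.3°.
With cos θ = 0.947, the lit fraction is (1 − 0.947)/2 ≈ 0.026.

0.03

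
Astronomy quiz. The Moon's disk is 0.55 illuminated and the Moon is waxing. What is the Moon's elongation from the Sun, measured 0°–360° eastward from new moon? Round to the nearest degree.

From f = (1 − cos θ)/2: cos θ = 1 − 2×0.55 = -0.100; arccos → 95.7°.
Waxing ⇒ before full, so θ = 95.7°.

96°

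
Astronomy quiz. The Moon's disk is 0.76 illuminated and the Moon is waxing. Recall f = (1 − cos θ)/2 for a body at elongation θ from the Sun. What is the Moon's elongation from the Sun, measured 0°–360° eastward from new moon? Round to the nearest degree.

121°

Invert f = (1 − cos θ)/2 to get cos θ = 1 − 2(0.76) = -0.520, hence θ₀ = arccos -0.520 = 121.3°.
Waxing ⇒ before full, so θ = 121.3°.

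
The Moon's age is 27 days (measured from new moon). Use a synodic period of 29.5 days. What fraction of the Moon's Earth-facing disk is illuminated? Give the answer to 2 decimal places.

0.07

Phase angle: θ = 360°·(27 d)/(29.5 d) = 329.5°.
cos 329.5° = 0.862, so f = (1 − 0.862)/2 = 0.069.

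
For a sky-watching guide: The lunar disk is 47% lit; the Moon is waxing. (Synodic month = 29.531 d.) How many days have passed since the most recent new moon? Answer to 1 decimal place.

From f = (1 − cos θ)/2: cos θ = 1 − 2×0.47 = 0.060; arccos → 86.6°.
Waxing ⇒ before full, so θ = 86.6°.
Age = 29.531 × 86.6°/360° ≈ 7.10 days.

7.1 days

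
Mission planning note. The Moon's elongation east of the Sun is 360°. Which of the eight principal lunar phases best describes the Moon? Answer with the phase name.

360° lies in the new moon sector of the 8-phase cycle.

new moon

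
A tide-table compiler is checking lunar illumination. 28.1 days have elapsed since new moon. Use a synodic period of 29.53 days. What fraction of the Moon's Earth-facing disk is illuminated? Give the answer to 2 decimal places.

0.02

Elongation θ = 360° × 28.1/29.53 ≈ 342.6°.
With cos θ = 0.954, the lit fraction is (1 − 0.954)/2 ≈ 0.023.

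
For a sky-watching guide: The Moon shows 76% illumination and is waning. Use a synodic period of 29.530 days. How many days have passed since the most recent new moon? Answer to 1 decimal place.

19.6 days

Invert f = (1 − cos θ)/2 to get cos θ = 1 − 2(0.76) = -0.520, hence θ₀ = arccos -0.520 = 121.3°.
Waning ⇒ past full, so θ = 360° − 121.3° = 238.7°.
That fraction of the synodic month is 238.7/360 × 29.530 d ≈ 19.58 d.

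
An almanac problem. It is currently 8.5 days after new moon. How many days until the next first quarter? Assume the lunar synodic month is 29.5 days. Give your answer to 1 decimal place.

First quarter is 0.25 of the way through the cycle: age 0.25 × 29.5 = 7.375 d.
This lunation's first quarter (7.375 d) has passed, so add one period: 36.875 − 8.5 = 28.375 days.

28.4 days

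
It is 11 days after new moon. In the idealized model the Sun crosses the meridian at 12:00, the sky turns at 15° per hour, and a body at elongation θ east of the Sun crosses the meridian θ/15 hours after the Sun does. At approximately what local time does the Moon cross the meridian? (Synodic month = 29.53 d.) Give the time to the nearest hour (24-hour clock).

21:00

Elongation θ = 360° × 11/29.53 ≈ 134.1°.
Delay after the Sun = 134.1° / (15°/h) ≈ 8.94 h.
12:00 + 8.94 h ≈ 20:56 → 21:00 to the nearest hour.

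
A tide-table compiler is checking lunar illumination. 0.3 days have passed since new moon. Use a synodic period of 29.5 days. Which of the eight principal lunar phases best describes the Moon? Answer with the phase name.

θ ≈ 360° × 0.3/29.5 = 4°, which falls in the new moon sector.

new moon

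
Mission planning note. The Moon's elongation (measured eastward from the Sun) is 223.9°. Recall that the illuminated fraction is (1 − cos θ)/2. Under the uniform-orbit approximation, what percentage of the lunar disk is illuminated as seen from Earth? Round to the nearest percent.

86%

cos 223.9° = (-0.721), so f = (1 − (-0.721))/2 = 0.860, i.e. 86%.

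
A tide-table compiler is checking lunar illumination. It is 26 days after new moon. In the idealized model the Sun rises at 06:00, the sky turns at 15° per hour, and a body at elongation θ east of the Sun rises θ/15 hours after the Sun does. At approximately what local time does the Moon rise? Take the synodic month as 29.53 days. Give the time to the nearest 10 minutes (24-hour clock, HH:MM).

Phase angle: θ = 360°·(26 d)/(29.53 d) = 317.0°.
The Moon trails the Sun by θ/15 = 317.0/15 ≈ 21.13 hours.
06:00 + 21.131 h ≈ 03:08 → 03:10 to the nearest ten minutes.

03:10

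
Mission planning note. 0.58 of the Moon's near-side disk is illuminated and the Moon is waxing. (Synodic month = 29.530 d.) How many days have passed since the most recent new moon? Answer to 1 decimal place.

8.1 days

Invert f = (1 − cos θ)/2 to get cos θ = 1 − 2(0.58) = -0.160, hence θ₀ = arccos -0.160 = 99.2°.
Before full moon the principal value applies: θ = 99.2°.
At 360°/29.530 d per day, 99.2° corresponds to 8.14 days.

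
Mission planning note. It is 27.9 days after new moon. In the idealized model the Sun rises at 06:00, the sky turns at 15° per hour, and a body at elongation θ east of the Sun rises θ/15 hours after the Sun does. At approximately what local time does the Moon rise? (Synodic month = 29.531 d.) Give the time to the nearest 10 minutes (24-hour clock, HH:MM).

04:40

The Moon has covered 27.9/29.531 of its cycle, so θ ≈ 360° × 27.9/29.531 = 340.1°.
Delay after the Sun = 340.1° / (15°/h) ≈ 22.67 h.
06:00 + 22.674 h ≈ 04:40 → 04:40 to the nearest ten minutes.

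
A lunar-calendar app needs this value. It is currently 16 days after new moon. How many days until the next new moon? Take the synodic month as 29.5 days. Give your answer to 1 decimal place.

13.5 days

One full lunation from the last new moon is 29.5 d; remaining = 29.5 − 16 = 13.500 d.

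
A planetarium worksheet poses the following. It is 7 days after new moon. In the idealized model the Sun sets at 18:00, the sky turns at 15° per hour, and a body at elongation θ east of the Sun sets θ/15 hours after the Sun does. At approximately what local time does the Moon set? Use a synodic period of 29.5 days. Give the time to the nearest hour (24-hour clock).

00:00

Elongation θ = 360° × 7/29.5 ≈ 85.4°.
At 15° of sky rotation per hour, 85.4° corresponds to a 5.69 h lag.
18:00 + 5.69 h ≈ 23:42 → 00:00 to the nearest hour.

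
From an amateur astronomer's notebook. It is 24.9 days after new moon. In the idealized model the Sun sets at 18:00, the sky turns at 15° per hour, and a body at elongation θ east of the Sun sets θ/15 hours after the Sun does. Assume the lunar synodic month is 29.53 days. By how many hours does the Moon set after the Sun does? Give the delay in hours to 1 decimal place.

The Moon has covered 24.9/29.53 of its cycle, so θ ≈ 360° × 24.9/29.53 = 303.6°.
Delay after the Sun = 303.6° / (15°/h) ≈ 20.24 h.
So the Moon sets 20.24 h after the Sun.

20.2 h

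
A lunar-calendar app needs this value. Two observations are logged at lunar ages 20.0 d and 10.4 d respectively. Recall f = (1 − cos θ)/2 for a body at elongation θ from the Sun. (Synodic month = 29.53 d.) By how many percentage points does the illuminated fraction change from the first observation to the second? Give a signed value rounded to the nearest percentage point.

First observation: θ = 360°·20.0/29.53 = 243.8°, so f = 0.721.
Second observation: θ = 126.8°, f = 0.799.
Δf = 0.799 − 0.721 = +0.079, i.e. +8 pp.

+8 percentage points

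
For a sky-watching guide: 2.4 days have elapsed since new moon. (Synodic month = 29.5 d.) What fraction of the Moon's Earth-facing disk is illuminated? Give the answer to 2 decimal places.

Phase angle: θ = 360°·(2.4 d)/(29.5 d) = 29.3°.
cos 29.3° = 0.872, so f = (1 − 0.872)/2 = 0.064.

0.06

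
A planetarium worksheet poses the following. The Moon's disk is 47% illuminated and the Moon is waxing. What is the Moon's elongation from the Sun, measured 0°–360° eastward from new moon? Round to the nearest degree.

Invert f = (1 − cos θ)/2 to get cos θ = 1 − 2(0.47) = 0.060, hence θ₀ = arccos 0.060 = 86.6°.
Before full moon the principal value applies: θ = 86.6°.

87°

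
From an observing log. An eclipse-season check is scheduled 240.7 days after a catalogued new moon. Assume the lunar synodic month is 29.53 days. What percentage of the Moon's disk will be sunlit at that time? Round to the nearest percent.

21%

Reduce mod P: 240.7 − 8×29.53 = 4.46 d into the current lunation.
The Moon has covered 4.46/29.53 of its cycle, so θ ≈ 360° × 4.46/29.53 = 54.4°.
Illuminated fraction = (1 − cos 54.4°)/2 = (1 − 0.583)/2 ≈ 0.209, so 21%.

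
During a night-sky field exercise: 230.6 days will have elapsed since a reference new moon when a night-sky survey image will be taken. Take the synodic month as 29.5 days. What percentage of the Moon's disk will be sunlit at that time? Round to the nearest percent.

30%

Reduce mod P: 230.6 − 7×29.5 = 24.10 d into the current lunation.
Phase angle: θ = 360°·(24.10 d)/(29.5 d) = 294.1°.
With cos θ = 0.408, the lit fraction is (1 − 0.408)/2 ≈ 0.296, so 30%.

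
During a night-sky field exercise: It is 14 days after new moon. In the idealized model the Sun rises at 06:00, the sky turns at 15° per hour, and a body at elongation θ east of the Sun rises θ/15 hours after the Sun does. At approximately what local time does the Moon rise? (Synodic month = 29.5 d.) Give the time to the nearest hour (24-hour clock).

17:00

Elongation θ = 360° × 14/29.5 ≈ 170.8°.
Delay after the Sun = 170.8° / (15°/h) ≈ 11.39 h.
06:00 + 11.39 h ≈ 17:23 → 17:00 to the nearest hour.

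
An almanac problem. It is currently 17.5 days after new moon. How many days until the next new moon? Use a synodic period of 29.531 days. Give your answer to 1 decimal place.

12.0 days

One full lunation from the last new moon is 29.531 d; remaining = 29.531 − 17.5 = 12.031 d.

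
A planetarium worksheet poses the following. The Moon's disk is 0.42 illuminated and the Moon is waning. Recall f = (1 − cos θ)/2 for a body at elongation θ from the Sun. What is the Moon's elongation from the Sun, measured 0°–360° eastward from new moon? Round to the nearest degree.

From f = (1 − cos θ)/2: cos θ = 1 − 2×0.42 = 0.160; arccos → 80.8°.
Since the Moon is past full (waning), take the reflex angle: θ = 360° − 80.8° = 279.2°.

279°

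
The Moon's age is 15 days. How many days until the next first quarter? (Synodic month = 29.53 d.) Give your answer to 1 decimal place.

First quarter is 0.25 of the way through the cycle: age 0.25 × 29.53 = 7.383 d.
Already past this cycle's first quarter; the next is at 7.383 + 29.53 = 36.913 d, so 36.913 − 15 = 21.913 days.

21.9 days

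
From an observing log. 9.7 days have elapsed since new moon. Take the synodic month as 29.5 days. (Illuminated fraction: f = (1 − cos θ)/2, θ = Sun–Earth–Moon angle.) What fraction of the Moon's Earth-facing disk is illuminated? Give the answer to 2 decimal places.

0.74

Elongation θ = 360° × 9.7/29.5 ≈ 118.4°.
cos 118.4° = (-0.475), so f = (1 − (-0.475))/2 = 0.738.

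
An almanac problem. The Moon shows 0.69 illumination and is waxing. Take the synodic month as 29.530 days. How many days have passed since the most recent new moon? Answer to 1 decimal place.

From f = (1 − cos θ)/2: cos θ = 1 − 2×0.69 = -0.380; arccos → 112.3°.
Before full moon the principal value applies: θ = 112.3°.
Age = 29.530 × 112.3°/360° ≈ 9.21 days.

9.2 days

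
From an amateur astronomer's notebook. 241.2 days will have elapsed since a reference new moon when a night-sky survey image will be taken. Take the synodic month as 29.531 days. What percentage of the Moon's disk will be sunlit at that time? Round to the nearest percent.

241.2/29.531 = 8.168 lunations, so 8 complete cycles and 4.95 d into the next.
Phase angle: θ = 360°·(4.95 d)/(29.531 d) = 60.4°.
cos 60.4° = 0.494, so f = (1 − 0.494)/2 = 0.253, so 25%.

25%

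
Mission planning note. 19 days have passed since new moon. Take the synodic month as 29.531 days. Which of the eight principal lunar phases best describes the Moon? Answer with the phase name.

waning gibbous

θ ≈ 360° × 19/29.531 = 232°, which falls in the waning gibbous sector.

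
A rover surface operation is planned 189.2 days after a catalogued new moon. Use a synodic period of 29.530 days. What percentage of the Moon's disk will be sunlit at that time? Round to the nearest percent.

92%

189.2/29.530 = 6.407 lunations, so 6 complete cycles and 12.02 d into the next.
The Moon has covered 12.02/29.530 of its cycle, so θ ≈ 360° × 12.02/29.530 = 146.5°.
cos 146.5° = (-0.834), so f = (1 − (-0.834))/2 = 0.917, so 92%.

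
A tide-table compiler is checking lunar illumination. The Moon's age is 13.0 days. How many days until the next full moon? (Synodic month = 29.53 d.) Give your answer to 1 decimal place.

Full moon occurs at elongation 180°, i.e. at age 29.53 × 180/360 = 14.765 d.
That is 14.765 − 13.0 = 1.765 days ahead.

1.8 days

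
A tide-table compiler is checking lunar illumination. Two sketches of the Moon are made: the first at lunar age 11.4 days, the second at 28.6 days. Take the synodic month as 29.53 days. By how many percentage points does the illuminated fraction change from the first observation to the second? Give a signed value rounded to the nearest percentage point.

-87 percentage points

θ₁ = 360° × 11.4/29.53 = 139.0°, f₁ = (1 − cos θ₁)/2 = 0.877.
θ₂ = 360° × 28.6/29.53 = 348.7°, f₂ = (1 − cos θ₂)/2 = 0.010.
Change = f₂ − f₁ = -0.867 → -87 percentage points.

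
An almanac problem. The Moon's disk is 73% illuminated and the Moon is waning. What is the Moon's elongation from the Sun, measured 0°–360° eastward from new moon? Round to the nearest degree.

243°

Invert f = (1 − cos θ)/2 to get cos θ = 1 − 2(0.73) = -0.460, hence θ₀ = arccos -0.460 = 117.4°.
Waning ⇒ past full, so θ = 360° − 117.4° = 242.6°.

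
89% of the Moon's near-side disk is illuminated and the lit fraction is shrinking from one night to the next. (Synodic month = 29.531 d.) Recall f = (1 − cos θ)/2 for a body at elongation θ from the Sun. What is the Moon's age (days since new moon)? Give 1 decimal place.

17.9 days

Invert f = (1 − cos θ)/2 to get cos θ = 1 − 2(0.89) = -0.780, hence θ₀ = arccos -0.780 = 141.3°.
Since the Moon is past full (waning), take the reflex angle: θ = 360° − 141.3° = 218.7°.
Age = 29.531 × 218.7°/360° ≈ 17.94 days.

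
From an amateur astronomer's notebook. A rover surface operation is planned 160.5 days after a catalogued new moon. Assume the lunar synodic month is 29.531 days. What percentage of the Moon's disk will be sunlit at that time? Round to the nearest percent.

96%

Reduce mod P: 160.5 − 5×29.531 = 12.84 d into the current lunation.
Phase angle: θ = 360°·(12.84 d)/(29.531 d) = 156.6°.
Illuminated fraction = (1 − cos 156.6°)/2 = (1 − (-0.918))/2 ≈ 0.959, so 96%.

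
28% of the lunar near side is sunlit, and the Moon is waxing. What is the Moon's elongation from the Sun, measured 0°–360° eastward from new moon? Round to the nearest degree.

64°

From f = (1 − cos θ)/2: cos θ = 1 − 2×0.28 = 0.440; arccos → 63.9°.
Waxing ⇒ before full, so θ = 63.9°.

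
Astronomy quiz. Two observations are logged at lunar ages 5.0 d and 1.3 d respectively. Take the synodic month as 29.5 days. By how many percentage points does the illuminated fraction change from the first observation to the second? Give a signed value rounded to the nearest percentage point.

-24 pp

First observation: θ = 360°·5.0/29.5 = 61.0°, so f = 0.258.
Second observation: θ = 15.9°, f = 0.019.
Δf = 0.019 − 0.258 = -0.239, i.e. -24 pp.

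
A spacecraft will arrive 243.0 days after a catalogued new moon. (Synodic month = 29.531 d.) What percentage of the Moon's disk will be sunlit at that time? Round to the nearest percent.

243.0/29.531 = 8.229 lunations, so 8 complete cycles and 6.75 d into the next.
Phase angle: θ = 360°·(6.75 d)/(29.531 d) = 82.3°.
With cos θ = 0.134, the lit fraction is (1 − 0.134)/2 ≈ 0.433, so 43%.

43%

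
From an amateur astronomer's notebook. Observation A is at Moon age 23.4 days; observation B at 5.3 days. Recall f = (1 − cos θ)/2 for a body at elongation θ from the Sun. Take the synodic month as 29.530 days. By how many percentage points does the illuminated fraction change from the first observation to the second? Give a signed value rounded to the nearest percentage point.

First observation: θ = 360°·23.4/29.530 = 285.3°, so f = 0.368.
Second observation: θ = 64.6°, f = 0.286.
Δf = 0.286 − 0.368 = -0.083, i.e. -8 pp.

-8 pp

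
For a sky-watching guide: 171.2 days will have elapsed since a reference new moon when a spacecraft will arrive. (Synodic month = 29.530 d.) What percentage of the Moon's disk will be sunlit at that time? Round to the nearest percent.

171.2 d spans 5 complete synodic months (5 × 29.530 = 147.65 d) plus 23.55 d.
Phase angle: θ = 360°·(23.55 d)/(29.530 d) = 287.1°.
Illuminated fraction = (1 − cos 287.1°)/2 = (1 − 0.294)/2 ≈ 0.353, so 35%.

35%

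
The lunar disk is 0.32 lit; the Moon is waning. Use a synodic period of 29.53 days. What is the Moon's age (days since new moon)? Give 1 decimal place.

From f = (1 − cos θ)/2: cos θ = 1 − 2×0.32 = 0.360; arccos → 68.9°.
Since the Moon is past full (waning), take the reflex angle: θ = 360° − 68.9° = 291.1°.
Age = 29.53 × 291.1°/360° ≈ 23.88 days.

23.9 days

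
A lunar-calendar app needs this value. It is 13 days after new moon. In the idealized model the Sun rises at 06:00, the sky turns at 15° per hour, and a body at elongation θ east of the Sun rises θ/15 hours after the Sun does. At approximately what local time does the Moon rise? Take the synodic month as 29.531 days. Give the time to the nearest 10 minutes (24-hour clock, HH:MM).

16:30

The Moon has covered 13/29.531 of its cycle, so θ ≈ 360° × 13/29.531 = 158.5°.
At 15° of sky rotation per hour, 158.5° corresponds to a 10.57 h lag.
06:00 + 10.565 h ≈ 16:34 → 16:30 to the nearest ten minutes.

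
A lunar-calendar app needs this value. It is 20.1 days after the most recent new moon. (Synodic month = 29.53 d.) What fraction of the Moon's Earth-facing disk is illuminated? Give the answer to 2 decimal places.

Phase angle: θ = 360°·(20.1 d)/(29.53 d) = 245.0°.
Illuminated fraction = (1 − cos 245.0°)/2 = (1 − (-0.422))/2 ≈ 0.711.

0.71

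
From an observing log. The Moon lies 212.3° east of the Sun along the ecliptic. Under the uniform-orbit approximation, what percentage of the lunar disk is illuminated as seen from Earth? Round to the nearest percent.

Half-versine of 212.3°: (1 − (-0.845))/2 = 0.923, i.e. 92%.

92%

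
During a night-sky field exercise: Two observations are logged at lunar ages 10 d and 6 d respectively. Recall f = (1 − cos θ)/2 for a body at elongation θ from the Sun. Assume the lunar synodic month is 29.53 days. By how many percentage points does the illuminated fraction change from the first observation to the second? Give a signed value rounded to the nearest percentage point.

First observation: θ = 360°·10/29.53 = 121.9°, so f = 0.764.
Second observation: θ = 73.1°, f = 0.355.
Δf = 0.355 − 0.764 = -0.409, i.e. -41 pp.

-41 pp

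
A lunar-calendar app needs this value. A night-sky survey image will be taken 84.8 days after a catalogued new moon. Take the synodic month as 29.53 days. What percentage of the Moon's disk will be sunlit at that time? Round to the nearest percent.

15%

84.8/29.53 = 2.872 lunations, so 2 complete cycles and 25.74 d into the next.
The Moon has covered 25.74/29.53 of its cycle, so θ ≈ 360° × 25.74/29.53 = 313.8°.
Illuminated fraction = (1 − cos 313.8°)/2 = (1 − 0.692)/2 ≈ 0.154, so 15%.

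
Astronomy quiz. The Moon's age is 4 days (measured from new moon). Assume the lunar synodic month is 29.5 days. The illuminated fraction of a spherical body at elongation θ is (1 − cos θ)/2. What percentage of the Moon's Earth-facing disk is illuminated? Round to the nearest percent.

17%

Phase angle: θ = 360°·(4 d)/(29.5 d) = 48.8°.
cos 48.8° = 0.659, so f = (1 − 0.659)/2 = 0.171, so 17%.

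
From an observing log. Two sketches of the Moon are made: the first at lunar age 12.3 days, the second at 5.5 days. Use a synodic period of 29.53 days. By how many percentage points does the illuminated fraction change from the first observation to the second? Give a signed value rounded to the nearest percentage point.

First observation: θ = 360°·12.3/29.53 = 149.9°, so f = 0.933.
Second observation: θ = 67.1°, f = 0.305.
Δf = 0.305 − 0.933 = -0.628, i.e. -63 pp.

-63 pp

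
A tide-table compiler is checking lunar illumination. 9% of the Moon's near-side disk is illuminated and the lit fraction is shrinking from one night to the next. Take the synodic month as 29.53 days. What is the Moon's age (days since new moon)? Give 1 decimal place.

26.7 days

From f = (1 − cos θ)/2: cos θ = 1 − 2×0.09 = 0.820; arccos → 34.9°.
Since the Moon is past full (waning), take the reflex angle: θ = 360° − 34.9° = 325.1°.
That fraction of the synodic month is 325.1/360 × 29.53 d ≈ 26.67 d.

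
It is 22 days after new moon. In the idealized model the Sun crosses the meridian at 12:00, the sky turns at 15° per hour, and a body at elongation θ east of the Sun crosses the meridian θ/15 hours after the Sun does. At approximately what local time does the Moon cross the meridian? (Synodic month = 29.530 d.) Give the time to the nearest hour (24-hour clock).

06:00

Phase angle: θ = 360°·(22 d)/(29.530 d) = 268.2°.
Delay after the Sun = 268.2° / (15°/h) ≈ 17.88 h.
12:00 + 17.88 h ≈ 05:53 → 06:00 to the nearest hour.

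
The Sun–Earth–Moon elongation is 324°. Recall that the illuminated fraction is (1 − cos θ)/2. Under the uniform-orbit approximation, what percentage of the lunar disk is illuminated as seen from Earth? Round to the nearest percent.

10%

cos 324° = 0.809, so f = (1 − 0.809)/2 = 0.095, i.e. 10%.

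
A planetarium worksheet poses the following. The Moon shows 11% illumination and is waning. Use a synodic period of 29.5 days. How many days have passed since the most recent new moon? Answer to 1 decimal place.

From f = (1 − cos θ)/2: cos θ = 1 − 2×0.11 = 0.780; arccos → 38.7°.
A waning Moon lies in 180°–360°, so θ = 360° − 38.7° = 321.3°.
Age = 29.5 × 321.3°/360° ≈ 26.33 days.

26.3 days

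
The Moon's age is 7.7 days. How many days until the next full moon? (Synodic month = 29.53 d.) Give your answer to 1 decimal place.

Full moon occurs at elongation 180°, i.e. at age 29.53 × 180/360 = 14.765 d.
That is 14.765 − 7.7 = 7.065 days ahead.

7.1 days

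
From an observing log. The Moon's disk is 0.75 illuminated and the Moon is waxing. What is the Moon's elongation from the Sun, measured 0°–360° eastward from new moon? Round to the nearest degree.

Invert f = (1 − cos θ)/2 to get cos θ = 1 − 2(0.75) = -0.500, hence θ₀ = arccos -0.500 = 120.0°.
Waxing ⇒ before full, so θ = 120.0°.

120°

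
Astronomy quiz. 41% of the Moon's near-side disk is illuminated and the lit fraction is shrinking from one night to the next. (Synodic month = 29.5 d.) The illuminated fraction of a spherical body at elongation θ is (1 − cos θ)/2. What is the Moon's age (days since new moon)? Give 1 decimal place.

cos θ = 1 − 2f = 0.180, giving a principal value of 79.6°.
A waning Moon lies in 180°–360°, so θ = 360° − 79.6° = 280.4°.
At 360°/29.5 d per day, 280.4° corresponds to 22.97 days.

23.0 days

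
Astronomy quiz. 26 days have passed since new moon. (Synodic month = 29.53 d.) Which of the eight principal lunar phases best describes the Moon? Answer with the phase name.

At 26/29.53 of the cycle, θ ≈ 317° — the waning crescent range.

waning crescent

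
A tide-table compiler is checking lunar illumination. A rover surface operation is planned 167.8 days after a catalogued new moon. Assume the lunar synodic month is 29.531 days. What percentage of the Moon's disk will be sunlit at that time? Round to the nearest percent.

71%

167.8/29.531 = 5.682 lunations, so 5 complete cycles and 20.15 d into the next.
Phase angle: θ = 360°·(20.15 d)/(29.531 d) = 245.6°.
With cos θ = (-0.413), the lit fraction is (1 − (-0.413))/2 ≈ 0.707, so 71%.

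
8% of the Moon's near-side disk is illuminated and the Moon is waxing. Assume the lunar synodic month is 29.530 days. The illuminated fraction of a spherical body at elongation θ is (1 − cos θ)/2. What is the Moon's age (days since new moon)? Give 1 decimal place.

2.7 days

Invert f = (1 − cos θ)/2 to get cos θ = 1 − 2(0.08) = 0.840, hence θ₀ = arccos 0.840 = 32.9°.
The Moon is waxing (0°–180°), so θ = 32.9° directly.
Age = 29.530 × 32.9°/360° ≈ 2.70 days.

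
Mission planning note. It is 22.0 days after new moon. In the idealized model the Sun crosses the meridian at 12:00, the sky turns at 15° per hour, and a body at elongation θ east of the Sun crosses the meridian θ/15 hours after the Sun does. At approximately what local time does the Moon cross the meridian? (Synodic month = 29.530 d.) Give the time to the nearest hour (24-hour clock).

The Moon has covered 22.0/29.530 of its cycle, so θ ≈ 360° × 22.0/29.530 = 268.2°.
The Moon trails the Sun by θ/15 = 268.2/15 ≈ 17.88 hours.
12:00 + 17.88 h ≈ 05:53 → 06:00 to the nearest hour.

06:00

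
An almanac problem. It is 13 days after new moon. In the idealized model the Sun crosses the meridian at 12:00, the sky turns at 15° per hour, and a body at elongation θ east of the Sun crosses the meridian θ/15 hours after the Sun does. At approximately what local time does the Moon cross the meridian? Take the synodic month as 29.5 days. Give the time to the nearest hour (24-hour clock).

23:00

Phase angle: θ = 360°·(13 d)/(29.5 d) = 158.6°.
The Moon trails the Sun by θ/15 = 158.6/15 ≈ 10.58 hours.
12:00 + 10.58 h ≈ 22:35 → 23:00 to the nearest hour.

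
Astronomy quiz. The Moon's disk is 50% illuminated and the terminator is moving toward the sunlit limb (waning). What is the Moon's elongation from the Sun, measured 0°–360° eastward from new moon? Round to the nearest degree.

270°

Invert f = (1 − cos θ)/2 to get cos θ = 1 − 2(0.50) = 0.000, hence θ₀ = arccos 0.000 = 90.0°.
Waning ⇒ past full, so θ = 360° − 90.0° = 270.0°.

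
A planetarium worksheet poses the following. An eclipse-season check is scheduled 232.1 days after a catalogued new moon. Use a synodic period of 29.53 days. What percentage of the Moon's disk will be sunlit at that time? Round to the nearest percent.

18%

232.1 d spans 7 complete synodic months (7 × 29.53 = 206.71 d) plus 25.39 d.
Elongation θ = 360° × 25.39/29.53 ≈ 309.5°.
With cos θ = 0.636, the lit fraction is (1 − 0.636)/2 ≈ 0.182, so 18%.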